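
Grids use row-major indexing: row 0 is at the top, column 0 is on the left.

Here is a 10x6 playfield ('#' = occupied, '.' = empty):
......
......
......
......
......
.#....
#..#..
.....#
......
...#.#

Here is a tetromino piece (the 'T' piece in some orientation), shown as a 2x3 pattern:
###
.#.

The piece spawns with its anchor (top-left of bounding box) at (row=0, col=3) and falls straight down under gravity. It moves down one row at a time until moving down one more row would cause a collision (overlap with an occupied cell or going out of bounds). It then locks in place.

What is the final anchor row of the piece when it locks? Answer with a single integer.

Spawn at (row=0, col=3). Try each row:
  row 0: fits
  row 1: fits
  row 2: fits
  row 3: fits
  row 4: fits
  row 5: fits
  row 6: blocked -> lock at row 5

Answer: 5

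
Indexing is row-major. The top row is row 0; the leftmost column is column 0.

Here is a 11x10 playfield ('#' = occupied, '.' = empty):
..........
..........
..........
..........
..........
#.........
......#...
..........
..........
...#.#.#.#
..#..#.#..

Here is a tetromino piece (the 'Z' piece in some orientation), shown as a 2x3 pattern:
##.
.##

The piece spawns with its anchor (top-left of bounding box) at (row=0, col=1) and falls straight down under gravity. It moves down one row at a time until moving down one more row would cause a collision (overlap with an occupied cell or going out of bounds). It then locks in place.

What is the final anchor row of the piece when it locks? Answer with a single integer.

Spawn at (row=0, col=1). Try each row:
  row 0: fits
  row 1: fits
  row 2: fits
  row 3: fits
  row 4: fits
  row 5: fits
  row 6: fits
  row 7: fits
  row 8: blocked -> lock at row 7

Answer: 7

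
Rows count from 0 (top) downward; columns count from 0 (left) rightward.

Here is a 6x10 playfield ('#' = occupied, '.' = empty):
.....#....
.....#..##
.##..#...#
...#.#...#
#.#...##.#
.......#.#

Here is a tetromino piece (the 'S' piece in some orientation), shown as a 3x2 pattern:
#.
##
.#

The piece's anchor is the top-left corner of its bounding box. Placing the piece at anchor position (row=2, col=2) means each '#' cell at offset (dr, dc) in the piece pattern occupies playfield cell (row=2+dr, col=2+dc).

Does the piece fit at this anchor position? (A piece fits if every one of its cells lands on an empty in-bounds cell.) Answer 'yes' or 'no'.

Check each piece cell at anchor (2, 2):
  offset (0,0) -> (2,2): occupied ('#') -> FAIL
  offset (1,0) -> (3,2): empty -> OK
  offset (1,1) -> (3,3): occupied ('#') -> FAIL
  offset (2,1) -> (4,3): empty -> OK
All cells valid: no

Answer: no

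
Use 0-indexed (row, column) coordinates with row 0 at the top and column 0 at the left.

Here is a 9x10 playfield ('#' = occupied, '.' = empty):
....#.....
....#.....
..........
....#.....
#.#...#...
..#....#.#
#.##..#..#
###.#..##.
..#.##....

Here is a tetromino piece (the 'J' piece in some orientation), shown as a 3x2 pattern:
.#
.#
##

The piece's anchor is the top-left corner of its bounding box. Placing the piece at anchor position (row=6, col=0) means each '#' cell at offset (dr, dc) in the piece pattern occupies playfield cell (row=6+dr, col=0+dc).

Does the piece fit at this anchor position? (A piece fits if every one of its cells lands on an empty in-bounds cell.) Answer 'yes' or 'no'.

Check each piece cell at anchor (6, 0):
  offset (0,1) -> (6,1): empty -> OK
  offset (1,1) -> (7,1): occupied ('#') -> FAIL
  offset (2,0) -> (8,0): empty -> OK
  offset (2,1) -> (8,1): empty -> OK
All cells valid: no

Answer: no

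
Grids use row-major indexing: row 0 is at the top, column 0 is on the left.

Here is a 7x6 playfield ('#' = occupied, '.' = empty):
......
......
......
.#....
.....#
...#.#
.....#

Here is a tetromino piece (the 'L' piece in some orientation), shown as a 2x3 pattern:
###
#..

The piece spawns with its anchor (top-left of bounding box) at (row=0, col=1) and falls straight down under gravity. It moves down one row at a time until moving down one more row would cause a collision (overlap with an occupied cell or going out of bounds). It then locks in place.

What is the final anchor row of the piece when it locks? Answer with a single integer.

Answer: 1

Derivation:
Spawn at (row=0, col=1). Try each row:
  row 0: fits
  row 1: fits
  row 2: blocked -> lock at row 1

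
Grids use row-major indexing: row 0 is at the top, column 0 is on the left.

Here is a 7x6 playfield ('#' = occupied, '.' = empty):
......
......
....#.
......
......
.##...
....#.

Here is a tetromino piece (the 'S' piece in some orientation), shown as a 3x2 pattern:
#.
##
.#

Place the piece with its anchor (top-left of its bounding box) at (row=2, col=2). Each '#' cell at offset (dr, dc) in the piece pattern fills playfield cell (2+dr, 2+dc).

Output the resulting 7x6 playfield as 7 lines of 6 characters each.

Answer: ......
......
..#.#.
..##..
...#..
.##...
....#.

Derivation:
Fill (2+0,2+0) = (2,2)
Fill (2+1,2+0) = (3,2)
Fill (2+1,2+1) = (3,3)
Fill (2+2,2+1) = (4,3)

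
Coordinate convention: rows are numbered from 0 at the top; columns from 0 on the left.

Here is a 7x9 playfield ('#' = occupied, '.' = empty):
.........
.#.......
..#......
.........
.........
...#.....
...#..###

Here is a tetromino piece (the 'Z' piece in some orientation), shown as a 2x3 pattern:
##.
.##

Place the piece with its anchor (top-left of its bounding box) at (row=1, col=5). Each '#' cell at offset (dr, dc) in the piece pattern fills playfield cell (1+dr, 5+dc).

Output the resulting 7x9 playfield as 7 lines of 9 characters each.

Fill (1+0,5+0) = (1,5)
Fill (1+0,5+1) = (1,6)
Fill (1+1,5+1) = (2,6)
Fill (1+1,5+2) = (2,7)

Answer: .........
.#...##..
..#...##.
.........
.........
...#.....
...#..###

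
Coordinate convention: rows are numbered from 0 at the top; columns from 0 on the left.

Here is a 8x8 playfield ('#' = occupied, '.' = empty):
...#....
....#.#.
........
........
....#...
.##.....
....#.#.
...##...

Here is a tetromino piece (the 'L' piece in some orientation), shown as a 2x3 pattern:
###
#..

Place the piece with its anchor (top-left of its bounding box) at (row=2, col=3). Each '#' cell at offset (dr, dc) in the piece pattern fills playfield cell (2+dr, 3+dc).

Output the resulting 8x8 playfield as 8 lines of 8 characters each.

Answer: ...#....
....#.#.
...###..
...#....
....#...
.##.....
....#.#.
...##...

Derivation:
Fill (2+0,3+0) = (2,3)
Fill (2+0,3+1) = (2,4)
Fill (2+0,3+2) = (2,5)
Fill (2+1,3+0) = (3,3)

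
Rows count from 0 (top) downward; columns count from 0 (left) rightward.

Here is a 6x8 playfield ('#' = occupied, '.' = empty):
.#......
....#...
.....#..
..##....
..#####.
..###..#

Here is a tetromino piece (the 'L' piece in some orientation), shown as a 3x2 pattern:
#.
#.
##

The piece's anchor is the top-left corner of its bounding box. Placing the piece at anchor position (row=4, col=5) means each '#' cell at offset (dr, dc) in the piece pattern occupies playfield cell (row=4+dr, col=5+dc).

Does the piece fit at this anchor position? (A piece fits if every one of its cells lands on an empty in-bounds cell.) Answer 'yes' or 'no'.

Check each piece cell at anchor (4, 5):
  offset (0,0) -> (4,5): occupied ('#') -> FAIL
  offset (1,0) -> (5,5): empty -> OK
  offset (2,0) -> (6,5): out of bounds -> FAIL
  offset (2,1) -> (6,6): out of bounds -> FAIL
All cells valid: no

Answer: no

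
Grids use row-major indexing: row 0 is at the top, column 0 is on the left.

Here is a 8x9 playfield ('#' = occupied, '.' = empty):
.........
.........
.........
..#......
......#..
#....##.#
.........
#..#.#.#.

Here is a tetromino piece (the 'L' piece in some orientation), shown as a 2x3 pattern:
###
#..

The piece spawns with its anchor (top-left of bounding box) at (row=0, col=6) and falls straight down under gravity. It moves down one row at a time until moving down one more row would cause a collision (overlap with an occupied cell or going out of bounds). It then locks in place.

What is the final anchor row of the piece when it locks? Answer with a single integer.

Spawn at (row=0, col=6). Try each row:
  row 0: fits
  row 1: fits
  row 2: fits
  row 3: blocked -> lock at row 2

Answer: 2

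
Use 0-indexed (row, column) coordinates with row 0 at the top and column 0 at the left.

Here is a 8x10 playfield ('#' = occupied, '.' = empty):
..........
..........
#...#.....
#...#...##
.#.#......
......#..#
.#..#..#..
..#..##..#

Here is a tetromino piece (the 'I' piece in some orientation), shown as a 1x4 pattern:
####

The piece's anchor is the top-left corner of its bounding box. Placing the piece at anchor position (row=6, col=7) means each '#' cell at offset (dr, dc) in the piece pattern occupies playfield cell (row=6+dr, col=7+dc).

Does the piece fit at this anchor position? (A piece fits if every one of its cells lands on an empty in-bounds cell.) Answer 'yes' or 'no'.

Check each piece cell at anchor (6, 7):
  offset (0,0) -> (6,7): occupied ('#') -> FAIL
  offset (0,1) -> (6,8): empty -> OK
  offset (0,2) -> (6,9): empty -> OK
  offset (0,3) -> (6,10): out of bounds -> FAIL
All cells valid: no

Answer: no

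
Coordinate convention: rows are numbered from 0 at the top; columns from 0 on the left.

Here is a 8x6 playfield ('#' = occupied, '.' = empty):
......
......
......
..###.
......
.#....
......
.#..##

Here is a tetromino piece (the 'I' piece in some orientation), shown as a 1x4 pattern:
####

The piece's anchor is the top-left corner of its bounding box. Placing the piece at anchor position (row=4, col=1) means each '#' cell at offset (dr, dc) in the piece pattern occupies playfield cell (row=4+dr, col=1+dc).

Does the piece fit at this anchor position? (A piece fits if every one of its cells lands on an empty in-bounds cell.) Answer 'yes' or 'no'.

Check each piece cell at anchor (4, 1):
  offset (0,0) -> (4,1): empty -> OK
  offset (0,1) -> (4,2): empty -> OK
  offset (0,2) -> (4,3): empty -> OK
  offset (0,3) -> (4,4): empty -> OK
All cells valid: yes

Answer: yes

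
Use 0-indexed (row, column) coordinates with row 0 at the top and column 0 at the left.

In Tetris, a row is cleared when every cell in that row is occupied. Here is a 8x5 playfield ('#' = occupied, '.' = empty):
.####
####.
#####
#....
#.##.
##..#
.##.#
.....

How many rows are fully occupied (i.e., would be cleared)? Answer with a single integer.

Answer: 1

Derivation:
Check each row:
  row 0: 1 empty cell -> not full
  row 1: 1 empty cell -> not full
  row 2: 0 empty cells -> FULL (clear)
  row 3: 4 empty cells -> not full
  row 4: 2 empty cells -> not full
  row 5: 2 empty cells -> not full
  row 6: 2 empty cells -> not full
  row 7: 5 empty cells -> not full
Total rows cleared: 1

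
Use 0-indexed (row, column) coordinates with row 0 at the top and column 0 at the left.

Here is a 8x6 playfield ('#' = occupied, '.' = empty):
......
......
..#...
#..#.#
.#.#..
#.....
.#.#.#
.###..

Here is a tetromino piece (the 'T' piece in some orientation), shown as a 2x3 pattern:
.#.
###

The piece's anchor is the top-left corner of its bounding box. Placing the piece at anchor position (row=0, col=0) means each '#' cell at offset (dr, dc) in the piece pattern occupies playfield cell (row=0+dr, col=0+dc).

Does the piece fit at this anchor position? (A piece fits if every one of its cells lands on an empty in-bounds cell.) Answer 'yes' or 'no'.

Check each piece cell at anchor (0, 0):
  offset (0,1) -> (0,1): empty -> OK
  offset (1,0) -> (1,0): empty -> OK
  offset (1,1) -> (1,1): empty -> OK
  offset (1,2) -> (1,2): empty -> OK
All cells valid: yes

Answer: yes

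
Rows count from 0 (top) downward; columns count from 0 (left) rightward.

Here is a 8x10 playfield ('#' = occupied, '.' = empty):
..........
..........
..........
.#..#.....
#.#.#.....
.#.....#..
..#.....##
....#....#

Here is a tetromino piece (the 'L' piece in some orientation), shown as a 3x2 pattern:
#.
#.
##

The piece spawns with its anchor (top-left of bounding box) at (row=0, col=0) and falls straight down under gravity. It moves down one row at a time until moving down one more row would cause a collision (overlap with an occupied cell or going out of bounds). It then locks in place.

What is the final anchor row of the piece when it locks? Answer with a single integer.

Answer: 0

Derivation:
Spawn at (row=0, col=0). Try each row:
  row 0: fits
  row 1: blocked -> lock at row 0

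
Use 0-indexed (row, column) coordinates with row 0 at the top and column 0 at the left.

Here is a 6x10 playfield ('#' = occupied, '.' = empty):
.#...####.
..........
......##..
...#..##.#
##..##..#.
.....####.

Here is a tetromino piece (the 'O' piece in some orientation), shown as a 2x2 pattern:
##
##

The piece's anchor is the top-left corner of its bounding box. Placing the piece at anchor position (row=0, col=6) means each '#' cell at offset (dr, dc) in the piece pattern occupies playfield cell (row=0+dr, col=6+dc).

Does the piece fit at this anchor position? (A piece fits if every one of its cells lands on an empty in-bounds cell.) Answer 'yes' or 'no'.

Check each piece cell at anchor (0, 6):
  offset (0,0) -> (0,6): occupied ('#') -> FAIL
  offset (0,1) -> (0,7): occupied ('#') -> FAIL
  offset (1,0) -> (1,6): empty -> OK
  offset (1,1) -> (1,7): empty -> OK
All cells valid: no

Answer: no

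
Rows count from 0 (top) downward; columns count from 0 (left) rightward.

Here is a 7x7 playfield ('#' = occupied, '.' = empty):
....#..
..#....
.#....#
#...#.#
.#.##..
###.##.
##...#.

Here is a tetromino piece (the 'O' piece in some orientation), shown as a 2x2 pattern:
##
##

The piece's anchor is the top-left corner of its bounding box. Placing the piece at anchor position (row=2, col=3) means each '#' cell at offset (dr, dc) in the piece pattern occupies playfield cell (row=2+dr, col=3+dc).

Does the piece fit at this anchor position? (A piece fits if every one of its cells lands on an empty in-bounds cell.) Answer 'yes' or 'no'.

Check each piece cell at anchor (2, 3):
  offset (0,0) -> (2,3): empty -> OK
  offset (0,1) -> (2,4): empty -> OK
  offset (1,0) -> (3,3): empty -> OK
  offset (1,1) -> (3,4): occupied ('#') -> FAIL
All cells valid: no

Answer: no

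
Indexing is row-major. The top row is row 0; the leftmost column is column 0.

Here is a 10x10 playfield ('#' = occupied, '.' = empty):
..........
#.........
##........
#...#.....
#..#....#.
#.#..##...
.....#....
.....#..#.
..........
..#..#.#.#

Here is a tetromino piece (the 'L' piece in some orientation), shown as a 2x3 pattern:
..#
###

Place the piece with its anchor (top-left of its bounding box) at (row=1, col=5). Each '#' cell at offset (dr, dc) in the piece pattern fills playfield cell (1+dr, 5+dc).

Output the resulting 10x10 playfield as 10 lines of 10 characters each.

Fill (1+0,5+2) = (1,7)
Fill (1+1,5+0) = (2,5)
Fill (1+1,5+1) = (2,6)
Fill (1+1,5+2) = (2,7)

Answer: ..........
#......#..
##...###..
#...#.....
#..#....#.
#.#..##...
.....#....
.....#..#.
..........
..#..#.#.#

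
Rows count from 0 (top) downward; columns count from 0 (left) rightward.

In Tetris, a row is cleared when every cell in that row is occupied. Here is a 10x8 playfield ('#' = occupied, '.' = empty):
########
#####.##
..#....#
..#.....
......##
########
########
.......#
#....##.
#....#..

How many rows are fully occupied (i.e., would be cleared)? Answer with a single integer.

Answer: 3

Derivation:
Check each row:
  row 0: 0 empty cells -> FULL (clear)
  row 1: 1 empty cell -> not full
  row 2: 6 empty cells -> not full
  row 3: 7 empty cells -> not full
  row 4: 6 empty cells -> not full
  row 5: 0 empty cells -> FULL (clear)
  row 6: 0 empty cells -> FULL (clear)
  row 7: 7 empty cells -> not full
  row 8: 5 empty cells -> not full
  row 9: 6 empty cells -> not full
Total rows cleared: 3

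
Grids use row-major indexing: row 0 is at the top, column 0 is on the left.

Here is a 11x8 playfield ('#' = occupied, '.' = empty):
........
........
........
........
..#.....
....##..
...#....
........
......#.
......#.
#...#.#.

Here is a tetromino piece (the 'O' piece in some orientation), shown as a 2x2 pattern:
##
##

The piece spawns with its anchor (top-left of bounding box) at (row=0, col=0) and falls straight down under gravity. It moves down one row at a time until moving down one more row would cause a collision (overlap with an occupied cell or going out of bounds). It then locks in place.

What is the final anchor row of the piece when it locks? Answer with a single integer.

Answer: 8

Derivation:
Spawn at (row=0, col=0). Try each row:
  row 0: fits
  row 1: fits
  row 2: fits
  row 3: fits
  row 4: fits
  row 5: fits
  row 6: fits
  row 7: fits
  row 8: fits
  row 9: blocked -> lock at row 8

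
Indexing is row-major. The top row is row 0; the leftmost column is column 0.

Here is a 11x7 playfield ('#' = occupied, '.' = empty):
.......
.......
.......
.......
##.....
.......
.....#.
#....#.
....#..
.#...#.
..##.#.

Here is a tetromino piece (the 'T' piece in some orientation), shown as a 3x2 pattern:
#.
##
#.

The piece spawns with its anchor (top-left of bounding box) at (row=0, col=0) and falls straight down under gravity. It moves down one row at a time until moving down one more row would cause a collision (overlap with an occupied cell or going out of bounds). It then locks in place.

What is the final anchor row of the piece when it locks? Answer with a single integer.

Spawn at (row=0, col=0). Try each row:
  row 0: fits
  row 1: fits
  row 2: blocked -> lock at row 1

Answer: 1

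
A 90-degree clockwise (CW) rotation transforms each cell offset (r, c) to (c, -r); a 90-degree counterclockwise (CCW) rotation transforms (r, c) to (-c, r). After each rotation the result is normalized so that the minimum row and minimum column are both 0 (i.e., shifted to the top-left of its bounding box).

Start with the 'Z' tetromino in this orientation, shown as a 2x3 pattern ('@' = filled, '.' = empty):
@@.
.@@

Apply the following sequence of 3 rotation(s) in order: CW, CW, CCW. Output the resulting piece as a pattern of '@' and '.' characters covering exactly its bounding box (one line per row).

Answer: .@
@@
@.

Derivation:
Start:
@@.
.@@
After rotation 1 (CW):
.@
@@
@.
After rotation 2 (CW):
@@.
.@@
After rotation 3 (CCW):
.@
@@
@.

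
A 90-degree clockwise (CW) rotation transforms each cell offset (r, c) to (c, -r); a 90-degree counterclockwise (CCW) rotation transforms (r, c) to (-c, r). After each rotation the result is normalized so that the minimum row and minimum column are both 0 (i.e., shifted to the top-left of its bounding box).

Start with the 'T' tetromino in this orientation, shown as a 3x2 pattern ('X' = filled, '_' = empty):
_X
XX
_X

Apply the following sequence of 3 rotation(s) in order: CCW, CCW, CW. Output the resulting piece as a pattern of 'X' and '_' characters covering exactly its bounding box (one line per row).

Start:
_X
XX
_X
After rotation 1 (CCW):
XXX
_X_
After rotation 2 (CCW):
X_
XX
X_
After rotation 3 (CW):
XXX
_X_

Answer: XXX
_X_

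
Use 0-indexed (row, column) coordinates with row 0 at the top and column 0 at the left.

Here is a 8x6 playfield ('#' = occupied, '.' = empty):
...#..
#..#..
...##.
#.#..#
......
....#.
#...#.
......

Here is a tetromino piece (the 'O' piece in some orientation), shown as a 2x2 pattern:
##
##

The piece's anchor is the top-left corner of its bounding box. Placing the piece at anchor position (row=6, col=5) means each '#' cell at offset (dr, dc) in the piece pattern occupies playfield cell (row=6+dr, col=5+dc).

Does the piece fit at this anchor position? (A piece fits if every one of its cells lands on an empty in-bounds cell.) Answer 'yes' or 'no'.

Answer: no

Derivation:
Check each piece cell at anchor (6, 5):
  offset (0,0) -> (6,5): empty -> OK
  offset (0,1) -> (6,6): out of bounds -> FAIL
  offset (1,0) -> (7,5): empty -> OK
  offset (1,1) -> (7,6): out of bounds -> FAIL
All cells valid: no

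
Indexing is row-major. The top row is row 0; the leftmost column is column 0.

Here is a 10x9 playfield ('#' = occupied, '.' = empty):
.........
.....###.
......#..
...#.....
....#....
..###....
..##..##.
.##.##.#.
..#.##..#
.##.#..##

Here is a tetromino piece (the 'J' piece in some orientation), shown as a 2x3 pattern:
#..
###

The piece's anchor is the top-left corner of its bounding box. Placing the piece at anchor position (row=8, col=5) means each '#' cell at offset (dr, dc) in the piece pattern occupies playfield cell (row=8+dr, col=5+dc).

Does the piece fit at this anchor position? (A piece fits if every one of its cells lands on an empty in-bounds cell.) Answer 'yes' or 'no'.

Answer: no

Derivation:
Check each piece cell at anchor (8, 5):
  offset (0,0) -> (8,5): occupied ('#') -> FAIL
  offset (1,0) -> (9,5): empty -> OK
  offset (1,1) -> (9,6): empty -> OK
  offset (1,2) -> (9,7): occupied ('#') -> FAIL
All cells valid: no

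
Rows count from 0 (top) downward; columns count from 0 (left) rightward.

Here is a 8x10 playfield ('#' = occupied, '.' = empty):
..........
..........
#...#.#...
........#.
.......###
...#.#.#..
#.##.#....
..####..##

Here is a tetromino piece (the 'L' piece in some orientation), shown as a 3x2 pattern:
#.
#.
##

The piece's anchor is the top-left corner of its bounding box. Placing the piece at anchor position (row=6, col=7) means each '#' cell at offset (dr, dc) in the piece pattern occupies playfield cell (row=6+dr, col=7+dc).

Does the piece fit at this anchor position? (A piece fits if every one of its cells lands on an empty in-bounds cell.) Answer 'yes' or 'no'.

Check each piece cell at anchor (6, 7):
  offset (0,0) -> (6,7): empty -> OK
  offset (1,0) -> (7,7): empty -> OK
  offset (2,0) -> (8,7): out of bounds -> FAIL
  offset (2,1) -> (8,8): out of bounds -> FAIL
All cells valid: no

Answer: no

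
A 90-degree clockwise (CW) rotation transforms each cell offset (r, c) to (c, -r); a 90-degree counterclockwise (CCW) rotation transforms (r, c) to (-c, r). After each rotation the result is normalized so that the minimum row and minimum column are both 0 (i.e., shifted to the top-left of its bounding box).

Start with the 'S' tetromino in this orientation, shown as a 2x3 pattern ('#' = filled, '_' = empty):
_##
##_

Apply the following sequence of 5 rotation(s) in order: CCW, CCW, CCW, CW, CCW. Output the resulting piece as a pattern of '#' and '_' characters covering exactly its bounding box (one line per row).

Start:
_##
##_
After rotation 1 (CCW):
#_
##
_#
After rotation 2 (CCW):
_##
##_
After rotation 3 (CCW):
#_
##
_#
After rotation 4 (CW):
_##
##_
After rotation 5 (CCW):
#_
##
_#

Answer: #_
##
_#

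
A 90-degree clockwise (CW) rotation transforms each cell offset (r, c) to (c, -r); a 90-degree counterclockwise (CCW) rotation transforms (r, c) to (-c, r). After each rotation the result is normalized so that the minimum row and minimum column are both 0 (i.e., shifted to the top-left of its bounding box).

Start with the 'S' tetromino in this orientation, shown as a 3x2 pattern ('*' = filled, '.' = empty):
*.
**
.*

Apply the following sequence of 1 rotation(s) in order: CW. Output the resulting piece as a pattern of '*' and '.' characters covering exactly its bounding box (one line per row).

Start:
*.
**
.*
After rotation 1 (CW):
.**
**.

Answer: .**
**.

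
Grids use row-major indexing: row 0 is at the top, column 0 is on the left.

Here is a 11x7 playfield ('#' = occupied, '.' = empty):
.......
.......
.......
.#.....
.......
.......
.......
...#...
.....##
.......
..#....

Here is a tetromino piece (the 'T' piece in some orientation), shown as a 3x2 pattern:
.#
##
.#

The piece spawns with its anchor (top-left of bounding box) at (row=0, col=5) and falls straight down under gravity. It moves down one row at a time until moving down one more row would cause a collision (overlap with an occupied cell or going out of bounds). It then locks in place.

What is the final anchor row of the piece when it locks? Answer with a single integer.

Spawn at (row=0, col=5). Try each row:
  row 0: fits
  row 1: fits
  row 2: fits
  row 3: fits
  row 4: fits
  row 5: fits
  row 6: blocked -> lock at row 5

Answer: 5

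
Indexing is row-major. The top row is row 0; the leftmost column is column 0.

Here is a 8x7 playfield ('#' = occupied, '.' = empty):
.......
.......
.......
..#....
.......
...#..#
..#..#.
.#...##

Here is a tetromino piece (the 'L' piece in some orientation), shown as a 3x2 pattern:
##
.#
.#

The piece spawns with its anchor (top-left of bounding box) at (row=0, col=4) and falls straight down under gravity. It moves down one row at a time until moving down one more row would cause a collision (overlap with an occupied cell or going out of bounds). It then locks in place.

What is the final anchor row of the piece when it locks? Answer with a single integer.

Spawn at (row=0, col=4). Try each row:
  row 0: fits
  row 1: fits
  row 2: fits
  row 3: fits
  row 4: blocked -> lock at row 3

Answer: 3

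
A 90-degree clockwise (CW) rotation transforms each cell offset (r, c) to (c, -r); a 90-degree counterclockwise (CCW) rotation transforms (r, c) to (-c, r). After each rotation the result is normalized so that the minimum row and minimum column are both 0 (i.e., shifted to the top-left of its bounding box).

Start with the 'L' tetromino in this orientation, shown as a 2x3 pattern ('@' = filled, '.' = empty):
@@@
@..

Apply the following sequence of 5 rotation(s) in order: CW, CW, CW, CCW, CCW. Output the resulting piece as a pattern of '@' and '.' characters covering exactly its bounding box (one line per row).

Start:
@@@
@..
After rotation 1 (CW):
@@
.@
.@
After rotation 2 (CW):
..@
@@@
After rotation 3 (CW):
@.
@.
@@
After rotation 4 (CCW):
..@
@@@
After rotation 5 (CCW):
@@
.@
.@

Answer: @@
.@
.@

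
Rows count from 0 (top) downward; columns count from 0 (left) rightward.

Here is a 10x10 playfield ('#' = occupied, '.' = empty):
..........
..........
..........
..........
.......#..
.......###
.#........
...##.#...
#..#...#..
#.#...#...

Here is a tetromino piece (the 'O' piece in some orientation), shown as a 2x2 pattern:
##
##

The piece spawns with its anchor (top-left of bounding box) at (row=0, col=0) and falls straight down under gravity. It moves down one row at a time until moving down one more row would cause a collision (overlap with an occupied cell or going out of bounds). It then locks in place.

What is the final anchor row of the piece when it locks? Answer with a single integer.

Answer: 4

Derivation:
Spawn at (row=0, col=0). Try each row:
  row 0: fits
  row 1: fits
  row 2: fits
  row 3: fits
  row 4: fits
  row 5: blocked -> lock at row 4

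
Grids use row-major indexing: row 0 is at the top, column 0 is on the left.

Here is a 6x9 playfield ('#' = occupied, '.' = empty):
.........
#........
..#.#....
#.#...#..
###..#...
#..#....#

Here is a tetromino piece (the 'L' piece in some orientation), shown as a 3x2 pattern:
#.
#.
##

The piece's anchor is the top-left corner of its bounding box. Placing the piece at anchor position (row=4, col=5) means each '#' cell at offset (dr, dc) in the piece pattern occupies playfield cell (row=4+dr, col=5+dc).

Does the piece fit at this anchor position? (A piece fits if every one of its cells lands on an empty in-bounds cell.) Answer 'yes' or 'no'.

Answer: no

Derivation:
Check each piece cell at anchor (4, 5):
  offset (0,0) -> (4,5): occupied ('#') -> FAIL
  offset (1,0) -> (5,5): empty -> OK
  offset (2,0) -> (6,5): out of bounds -> FAIL
  offset (2,1) -> (6,6): out of bounds -> FAIL
All cells valid: no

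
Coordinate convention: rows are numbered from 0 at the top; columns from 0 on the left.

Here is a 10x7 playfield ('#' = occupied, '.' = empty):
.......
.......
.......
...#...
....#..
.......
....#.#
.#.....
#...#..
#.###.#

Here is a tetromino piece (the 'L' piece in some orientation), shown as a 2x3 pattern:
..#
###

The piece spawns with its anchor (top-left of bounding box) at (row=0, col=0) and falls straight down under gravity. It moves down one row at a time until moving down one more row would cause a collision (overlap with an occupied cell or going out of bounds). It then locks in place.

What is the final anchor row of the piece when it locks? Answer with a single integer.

Spawn at (row=0, col=0). Try each row:
  row 0: fits
  row 1: fits
  row 2: fits
  row 3: fits
  row 4: fits
  row 5: fits
  row 6: blocked -> lock at row 5

Answer: 5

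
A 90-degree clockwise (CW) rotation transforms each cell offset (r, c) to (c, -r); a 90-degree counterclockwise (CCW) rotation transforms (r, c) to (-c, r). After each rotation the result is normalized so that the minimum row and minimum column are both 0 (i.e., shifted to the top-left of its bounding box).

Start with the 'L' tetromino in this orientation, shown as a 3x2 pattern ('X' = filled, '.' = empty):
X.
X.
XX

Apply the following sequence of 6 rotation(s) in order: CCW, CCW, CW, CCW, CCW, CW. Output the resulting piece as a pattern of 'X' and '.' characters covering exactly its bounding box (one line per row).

Start:
X.
X.
XX
After rotation 1 (CCW):
..X
XXX
After rotation 2 (CCW):
XX
.X
.X
After rotation 3 (CW):
..X
XXX
After rotation 4 (CCW):
XX
.X
.X
After rotation 5 (CCW):
XXX
X..
After rotation 6 (CW):
XX
.X
.X

Answer: XX
.X
.X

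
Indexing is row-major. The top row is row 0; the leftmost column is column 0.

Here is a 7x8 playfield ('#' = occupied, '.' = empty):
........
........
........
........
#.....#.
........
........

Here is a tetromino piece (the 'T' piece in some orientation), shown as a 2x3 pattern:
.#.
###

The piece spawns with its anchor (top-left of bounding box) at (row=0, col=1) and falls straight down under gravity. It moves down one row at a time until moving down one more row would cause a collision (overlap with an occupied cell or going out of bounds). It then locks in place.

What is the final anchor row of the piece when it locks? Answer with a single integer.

Spawn at (row=0, col=1). Try each row:
  row 0: fits
  row 1: fits
  row 2: fits
  row 3: fits
  row 4: fits
  row 5: fits
  row 6: blocked -> lock at row 5

Answer: 5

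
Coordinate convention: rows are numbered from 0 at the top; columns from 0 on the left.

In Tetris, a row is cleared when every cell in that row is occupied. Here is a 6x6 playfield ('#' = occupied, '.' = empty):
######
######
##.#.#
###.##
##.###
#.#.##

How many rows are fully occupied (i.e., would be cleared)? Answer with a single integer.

Check each row:
  row 0: 0 empty cells -> FULL (clear)
  row 1: 0 empty cells -> FULL (clear)
  row 2: 2 empty cells -> not full
  row 3: 1 empty cell -> not full
  row 4: 1 empty cell -> not full
  row 5: 2 empty cells -> not full
Total rows cleared: 2

Answer: 2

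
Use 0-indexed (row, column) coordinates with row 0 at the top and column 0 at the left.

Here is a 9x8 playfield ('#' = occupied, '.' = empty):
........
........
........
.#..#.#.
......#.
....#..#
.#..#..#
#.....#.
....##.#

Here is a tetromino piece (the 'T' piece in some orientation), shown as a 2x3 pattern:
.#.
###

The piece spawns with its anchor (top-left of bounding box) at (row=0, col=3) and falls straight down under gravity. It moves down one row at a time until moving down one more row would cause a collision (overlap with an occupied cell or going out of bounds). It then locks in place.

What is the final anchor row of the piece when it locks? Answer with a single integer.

Answer: 1

Derivation:
Spawn at (row=0, col=3). Try each row:
  row 0: fits
  row 1: fits
  row 2: blocked -> lock at row 1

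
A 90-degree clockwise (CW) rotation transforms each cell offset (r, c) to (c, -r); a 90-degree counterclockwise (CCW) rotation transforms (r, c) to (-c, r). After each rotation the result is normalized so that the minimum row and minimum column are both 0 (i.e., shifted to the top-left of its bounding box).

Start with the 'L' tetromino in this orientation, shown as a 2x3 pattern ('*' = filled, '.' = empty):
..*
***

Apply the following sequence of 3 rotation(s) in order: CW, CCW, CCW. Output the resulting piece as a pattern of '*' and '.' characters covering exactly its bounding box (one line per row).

Answer: **
.*
.*

Derivation:
Start:
..*
***
After rotation 1 (CW):
*.
*.
**
After rotation 2 (CCW):
..*
***
After rotation 3 (CCW):
**
.*
.*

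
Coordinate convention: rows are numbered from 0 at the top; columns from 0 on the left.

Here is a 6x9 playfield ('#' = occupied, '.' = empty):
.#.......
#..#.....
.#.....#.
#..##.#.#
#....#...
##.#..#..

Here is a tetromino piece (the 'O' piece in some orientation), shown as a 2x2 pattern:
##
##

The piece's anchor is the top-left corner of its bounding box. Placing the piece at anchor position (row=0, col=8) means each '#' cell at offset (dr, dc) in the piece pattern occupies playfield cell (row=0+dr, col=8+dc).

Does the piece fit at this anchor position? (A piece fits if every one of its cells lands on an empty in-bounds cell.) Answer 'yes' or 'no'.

Check each piece cell at anchor (0, 8):
  offset (0,0) -> (0,8): empty -> OK
  offset (0,1) -> (0,9): out of bounds -> FAIL
  offset (1,0) -> (1,8): empty -> OK
  offset (1,1) -> (1,9): out of bounds -> FAIL
All cells valid: no

Answer: no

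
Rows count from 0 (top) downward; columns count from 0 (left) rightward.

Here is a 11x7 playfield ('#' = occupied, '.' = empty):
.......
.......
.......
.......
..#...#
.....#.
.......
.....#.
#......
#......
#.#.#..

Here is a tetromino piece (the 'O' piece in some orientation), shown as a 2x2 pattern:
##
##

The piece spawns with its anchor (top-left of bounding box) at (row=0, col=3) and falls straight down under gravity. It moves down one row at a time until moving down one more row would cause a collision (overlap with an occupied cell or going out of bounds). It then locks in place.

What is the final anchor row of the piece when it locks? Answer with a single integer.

Answer: 8

Derivation:
Spawn at (row=0, col=3). Try each row:
  row 0: fits
  row 1: fits
  row 2: fits
  row 3: fits
  row 4: fits
  row 5: fits
  row 6: fits
  row 7: fits
  row 8: fits
  row 9: blocked -> lock at row 8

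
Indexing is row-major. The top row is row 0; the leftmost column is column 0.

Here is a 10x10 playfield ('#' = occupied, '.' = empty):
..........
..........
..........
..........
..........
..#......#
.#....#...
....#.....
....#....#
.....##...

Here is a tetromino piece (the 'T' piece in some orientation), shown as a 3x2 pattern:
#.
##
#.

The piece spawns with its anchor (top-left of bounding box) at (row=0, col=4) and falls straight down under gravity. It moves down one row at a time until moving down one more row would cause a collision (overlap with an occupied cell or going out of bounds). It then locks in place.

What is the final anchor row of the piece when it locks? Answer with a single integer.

Answer: 4

Derivation:
Spawn at (row=0, col=4). Try each row:
  row 0: fits
  row 1: fits
  row 2: fits
  row 3: fits
  row 4: fits
  row 5: blocked -> lock at row 4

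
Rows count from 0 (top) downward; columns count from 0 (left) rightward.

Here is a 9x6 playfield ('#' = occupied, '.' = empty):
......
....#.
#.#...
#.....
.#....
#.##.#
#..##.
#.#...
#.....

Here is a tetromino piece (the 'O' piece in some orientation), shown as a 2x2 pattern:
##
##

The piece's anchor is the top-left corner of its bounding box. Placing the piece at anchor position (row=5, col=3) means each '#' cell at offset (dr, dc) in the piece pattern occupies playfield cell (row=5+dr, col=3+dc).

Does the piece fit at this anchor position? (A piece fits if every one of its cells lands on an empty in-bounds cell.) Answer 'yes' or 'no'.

Check each piece cell at anchor (5, 3):
  offset (0,0) -> (5,3): occupied ('#') -> FAIL
  offset (0,1) -> (5,4): empty -> OK
  offset (1,0) -> (6,3): occupied ('#') -> FAIL
  offset (1,1) -> (6,4): occupied ('#') -> FAIL
All cells valid: no

Answer: no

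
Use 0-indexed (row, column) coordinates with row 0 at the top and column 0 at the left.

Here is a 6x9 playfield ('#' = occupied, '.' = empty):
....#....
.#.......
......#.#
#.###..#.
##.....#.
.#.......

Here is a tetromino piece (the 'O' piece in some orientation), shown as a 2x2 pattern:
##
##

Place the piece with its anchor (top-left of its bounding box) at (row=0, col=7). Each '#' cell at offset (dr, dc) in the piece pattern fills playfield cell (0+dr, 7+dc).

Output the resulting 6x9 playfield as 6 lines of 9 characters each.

Answer: ....#..##
.#.....##
......#.#
#.###..#.
##.....#.
.#.......

Derivation:
Fill (0+0,7+0) = (0,7)
Fill (0+0,7+1) = (0,8)
Fill (0+1,7+0) = (1,7)
Fill (0+1,7+1) = (1,8)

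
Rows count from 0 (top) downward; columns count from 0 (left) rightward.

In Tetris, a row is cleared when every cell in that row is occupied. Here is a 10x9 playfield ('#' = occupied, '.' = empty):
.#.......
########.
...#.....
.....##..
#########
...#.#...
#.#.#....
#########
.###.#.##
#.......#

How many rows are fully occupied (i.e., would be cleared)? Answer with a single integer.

Answer: 2

Derivation:
Check each row:
  row 0: 8 empty cells -> not full
  row 1: 1 empty cell -> not full
  row 2: 8 empty cells -> not full
  row 3: 7 empty cells -> not full
  row 4: 0 empty cells -> FULL (clear)
  row 5: 7 empty cells -> not full
  row 6: 6 empty cells -> not full
  row 7: 0 empty cells -> FULL (clear)
  row 8: 3 empty cells -> not full
  row 9: 7 empty cells -> not full
Total rows cleared: 2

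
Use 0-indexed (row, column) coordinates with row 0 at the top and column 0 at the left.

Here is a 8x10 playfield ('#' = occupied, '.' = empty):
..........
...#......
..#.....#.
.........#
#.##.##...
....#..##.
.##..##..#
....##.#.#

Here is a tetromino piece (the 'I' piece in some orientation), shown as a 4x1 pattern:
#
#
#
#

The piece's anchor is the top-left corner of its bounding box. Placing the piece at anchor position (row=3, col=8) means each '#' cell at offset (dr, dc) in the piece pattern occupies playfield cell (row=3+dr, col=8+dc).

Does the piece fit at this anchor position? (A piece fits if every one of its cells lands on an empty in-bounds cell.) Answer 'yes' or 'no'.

Answer: no

Derivation:
Check each piece cell at anchor (3, 8):
  offset (0,0) -> (3,8): empty -> OK
  offset (1,0) -> (4,8): empty -> OK
  offset (2,0) -> (5,8): occupied ('#') -> FAIL
  offset (3,0) -> (6,8): empty -> OK
All cells valid: no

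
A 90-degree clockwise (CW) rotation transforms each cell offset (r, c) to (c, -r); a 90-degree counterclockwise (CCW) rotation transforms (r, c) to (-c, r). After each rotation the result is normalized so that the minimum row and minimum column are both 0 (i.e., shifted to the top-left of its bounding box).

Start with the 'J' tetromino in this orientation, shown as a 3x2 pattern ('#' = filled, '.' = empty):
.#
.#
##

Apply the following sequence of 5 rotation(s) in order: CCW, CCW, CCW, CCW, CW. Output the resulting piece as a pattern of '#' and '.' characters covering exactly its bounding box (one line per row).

Start:
.#
.#
##
After rotation 1 (CCW):
###
..#
After rotation 2 (CCW):
##
#.
#.
After rotation 3 (CCW):
#..
###
After rotation 4 (CCW):
.#
.#
##
After rotation 5 (CW):
#..
###

Answer: #..
###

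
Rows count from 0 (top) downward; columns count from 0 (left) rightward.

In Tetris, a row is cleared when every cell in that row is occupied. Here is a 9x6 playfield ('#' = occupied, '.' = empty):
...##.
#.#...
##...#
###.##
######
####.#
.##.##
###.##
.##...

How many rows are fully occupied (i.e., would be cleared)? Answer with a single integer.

Answer: 1

Derivation:
Check each row:
  row 0: 4 empty cells -> not full
  row 1: 4 empty cells -> not full
  row 2: 3 empty cells -> not full
  row 3: 1 empty cell -> not full
  row 4: 0 empty cells -> FULL (clear)
  row 5: 1 empty cell -> not full
  row 6: 2 empty cells -> not full
  row 7: 1 empty cell -> not full
  row 8: 4 empty cells -> not full
Total rows cleared: 1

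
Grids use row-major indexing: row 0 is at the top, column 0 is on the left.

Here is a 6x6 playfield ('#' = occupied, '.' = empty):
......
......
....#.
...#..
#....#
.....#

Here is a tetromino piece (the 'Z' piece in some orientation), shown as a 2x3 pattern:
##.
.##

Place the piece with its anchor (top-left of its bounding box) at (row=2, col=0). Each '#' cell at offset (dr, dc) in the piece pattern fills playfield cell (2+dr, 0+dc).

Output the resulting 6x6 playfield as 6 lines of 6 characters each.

Answer: ......
......
##..#.
.###..
#....#
.....#

Derivation:
Fill (2+0,0+0) = (2,0)
Fill (2+0,0+1) = (2,1)
Fill (2+1,0+1) = (3,1)
Fill (2+1,0+2) = (3,2)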